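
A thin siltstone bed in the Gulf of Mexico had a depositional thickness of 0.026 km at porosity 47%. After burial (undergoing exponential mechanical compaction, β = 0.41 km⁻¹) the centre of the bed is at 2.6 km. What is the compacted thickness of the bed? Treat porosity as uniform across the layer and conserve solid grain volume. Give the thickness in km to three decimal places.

Porosity at 2.6 km: φ = 0.47·exp(−0.41×2.6) = 0.1619
Solid-volume conservation: h(1−φ) = h₀(1−φ₀) ⇒ h = h₀·(1−φ₀)/(1−φ)
h = 0.026 × (1 − 0.47)/(1 − 0.1619) = 0.026 × 0.6324 = 0.0164 km

0.016 km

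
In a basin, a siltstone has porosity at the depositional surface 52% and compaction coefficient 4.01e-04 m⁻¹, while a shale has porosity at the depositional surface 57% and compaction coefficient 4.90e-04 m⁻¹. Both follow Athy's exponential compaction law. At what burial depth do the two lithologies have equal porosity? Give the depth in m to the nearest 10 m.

Working in km (1 km = 1000 m; c in km⁻¹ = c in m⁻¹ × 1000):
Set n₀ₐ e^(−cₐz) = n₀ᵦ e^(−cᵦz) ⇒ ln(n₀ₐ/n₀ᵦ) = (cₐ − cᵦ)·z
z = ln(0.52/0.57) / (0.401 − 0.49) = -0.0918 / -0.089 = 1.032 km

1030 m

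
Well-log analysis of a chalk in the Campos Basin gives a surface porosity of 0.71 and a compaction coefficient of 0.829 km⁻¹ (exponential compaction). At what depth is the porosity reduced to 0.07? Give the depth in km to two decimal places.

Invert Athy's law: z = ln(φ₀/φ) / k
z = ln(0.71/0.07) / 0.829 = ln(10.14) / 0.829 = 2.3168 / 0.829 = 2.795 km

2.79 km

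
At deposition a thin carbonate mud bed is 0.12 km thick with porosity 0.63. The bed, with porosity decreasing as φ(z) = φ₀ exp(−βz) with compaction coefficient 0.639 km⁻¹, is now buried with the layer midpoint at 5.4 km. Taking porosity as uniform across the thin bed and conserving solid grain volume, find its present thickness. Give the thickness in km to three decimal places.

0.045 km

Porosity at 5.4 km: φ = 0.63·exp(−0.639×5.4) = 0.0200
Solid-volume conservation: h(1−φ) = h₀(1−φ₀) ⇒ h = h₀·(1−φ₀)/(1−φ)
h = 0.12 × (1 − 0.63)/(1 − 0.0200) = 0.12 × 0.3775 = 0.0453 km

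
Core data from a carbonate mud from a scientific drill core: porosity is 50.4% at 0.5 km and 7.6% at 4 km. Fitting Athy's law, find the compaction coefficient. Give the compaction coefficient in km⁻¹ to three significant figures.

0.541 km⁻¹

Athy: n(Z) = n₀ e^(−βZ) ⇒ n₁/n₂ = e^{β(Z₂−Z₁)} ⇒ β = ln(n₁/n₂)/(Z₂−Z₁)
β = ln(0.504/0.076) / (4 − 0.5) = ln(6.632) / 3.5 = 1.8918 / 3.5 = 0.5405 km⁻¹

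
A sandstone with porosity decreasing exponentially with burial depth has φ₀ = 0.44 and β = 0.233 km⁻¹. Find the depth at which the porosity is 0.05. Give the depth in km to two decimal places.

Invert Athy's law: Z = ln(φ₀/φ) / β
Z = ln(0.44/0.05) / 0.233 = ln(8.8) / 0.233 = 2.1748 / 0.233 = 9.334 km

9.33 km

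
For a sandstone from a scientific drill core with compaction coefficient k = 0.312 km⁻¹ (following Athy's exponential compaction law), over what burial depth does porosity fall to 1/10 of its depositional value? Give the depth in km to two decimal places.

φ/φ₀ = 1/10 ⇒ exp(−k·Z) = 1/10 ⇒ Z = ln(10) / k
Z = 2.3026 / 0.312 = 7.380 km

7.38 km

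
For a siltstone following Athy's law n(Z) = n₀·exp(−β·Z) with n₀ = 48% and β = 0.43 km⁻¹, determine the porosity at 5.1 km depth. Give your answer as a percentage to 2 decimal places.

n = n₀·exp(−β·Z) = 0.48 × exp(−0.43 × 5.1) = 0.48 × exp(−2.193)
  = 0.48 × 0.1116 = 0.0536

5.36%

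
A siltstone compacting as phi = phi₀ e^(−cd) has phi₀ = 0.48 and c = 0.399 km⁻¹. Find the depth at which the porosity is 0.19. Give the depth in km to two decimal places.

Invert Athy's law: d = ln(phi₀/phi) / c
d = ln(0.48/0.19) / 0.399 = ln(2.526) / 0.399 = 0.9268 / 0.399 = 2.323 km

2.32 km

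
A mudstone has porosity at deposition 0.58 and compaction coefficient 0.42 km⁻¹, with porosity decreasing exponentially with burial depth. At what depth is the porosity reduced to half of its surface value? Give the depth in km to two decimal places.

φ/φ₀ = 1/2 ⇒ exp(−c·Z) = 1/2 ⇒ Z = ln(2) / c
Z = 0.6931 / 0.42 = 1.650 km

1.65 km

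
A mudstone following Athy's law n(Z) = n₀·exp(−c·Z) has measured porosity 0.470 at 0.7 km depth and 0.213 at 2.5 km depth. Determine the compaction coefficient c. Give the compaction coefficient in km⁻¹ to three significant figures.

0.440 km⁻¹

Athy: n(Z) = n₀ e^(−cZ) ⇒ n₁/n₂ = e^{c(Z₂−Z₁)} ⇒ c = ln(n₁/n₂)/(Z₂−Z₁)
c = ln(0.47/0.213) / (2.5 − 0.7) = ln(2.207) / 1.8 = 0.7914 / 1.8 = 0.4397 km⁻¹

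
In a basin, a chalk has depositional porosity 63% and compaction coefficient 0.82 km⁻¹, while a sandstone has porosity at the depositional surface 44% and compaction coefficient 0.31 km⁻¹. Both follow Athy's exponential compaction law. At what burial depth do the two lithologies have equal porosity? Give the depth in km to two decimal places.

0.70 km

Set φ₀ₐ e^(−cₐz) = φ₀ᵦ e^(−cᵦz) ⇒ ln(φ₀ₐ/φ₀ᵦ) = (cₐ − cᵦ)·z
z = ln(0.63/0.44) / (0.82 − 0.31) = 0.3589 / 0.51 = 0.704 km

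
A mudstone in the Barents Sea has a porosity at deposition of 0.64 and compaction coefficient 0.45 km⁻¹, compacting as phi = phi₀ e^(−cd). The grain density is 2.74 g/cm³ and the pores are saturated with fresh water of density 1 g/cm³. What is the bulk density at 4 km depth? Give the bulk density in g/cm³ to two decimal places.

2.56 g/cm³

Porosity at depth: phi = 0.64·exp(−0.45×4) = 0.64×0.1653 = 0.1058
Bulk density: ρ_b = (1−phi)ρ_g + phi·ρ_f = 0.8942×2.74 + 0.1058×1
       = 2.450 + 0.106 = 2.556 g/cm³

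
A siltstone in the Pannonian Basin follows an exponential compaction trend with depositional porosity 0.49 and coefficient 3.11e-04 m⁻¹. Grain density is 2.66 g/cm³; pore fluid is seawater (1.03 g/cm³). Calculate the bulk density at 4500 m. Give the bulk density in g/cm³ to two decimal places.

Working in km (1 km = 1000 m; k in km⁻¹ = k in m⁻¹ × 1000):
Porosity at depth: φ = 0.49·exp(−0.311×4.5) = 0.49×0.2467 = 0.1209
Bulk density: ρ_b = (1−φ)ρ_g + φ·ρ_f = 0.8791×2.66 + 0.1209×1.03
       = 2.338 + 0.125 = 2.463 g/cm³

2.46 g/cm³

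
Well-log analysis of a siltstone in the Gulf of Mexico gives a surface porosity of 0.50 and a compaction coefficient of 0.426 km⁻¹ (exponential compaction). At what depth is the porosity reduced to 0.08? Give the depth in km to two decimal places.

4.30 km

Invert Athy's law: Z = ln(φ₀/φ) / k
Z = ln(0.5/0.08) / 0.426 = ln(6.25) / 0.426 = 1.8326 / 0.426 = 4.302 km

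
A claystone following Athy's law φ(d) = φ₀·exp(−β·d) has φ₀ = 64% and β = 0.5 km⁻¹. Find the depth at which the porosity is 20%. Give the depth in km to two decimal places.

2.33 km

Invert Athy's law: d = ln(φ₀/φ) / β
d = ln(0.64/0.2) / 0.5 = ln(3.2) / 0.5 = 1.1632 / 0.5 = 2.326 km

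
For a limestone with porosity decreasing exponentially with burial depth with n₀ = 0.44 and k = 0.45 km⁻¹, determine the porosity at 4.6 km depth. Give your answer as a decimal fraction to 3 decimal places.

0.056

n = n₀·exp(−k·Z) = 0.44 × exp(−0.45 × 4.6) = 0.44 × exp(−2.07)
  = 0.44 × 0.1262 = 0.0555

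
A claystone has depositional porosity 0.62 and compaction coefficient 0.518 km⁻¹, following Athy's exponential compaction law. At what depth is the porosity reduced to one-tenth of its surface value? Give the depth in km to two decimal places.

phi/phi₀ = 1/10 ⇒ exp(−β·z) = 1/10 ⇒ z = ln(10) / β
z = 2.3026 / 0.518 = 4.445 km

4.45 km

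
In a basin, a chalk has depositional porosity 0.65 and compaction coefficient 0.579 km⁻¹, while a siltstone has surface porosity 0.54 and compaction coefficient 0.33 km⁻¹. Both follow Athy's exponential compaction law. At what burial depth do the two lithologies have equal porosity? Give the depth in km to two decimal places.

Set φ₀ₐ e^(−kₐZ) = φ₀ᵦ e^(−kᵦZ) ⇒ ln(φ₀ₐ/φ₀ᵦ) = (kₐ − kᵦ)·Z
Z = ln(0.65/0.54) / (0.579 − 0.33) = 0.1854 / 0.249 = 0.745 km

0.74 km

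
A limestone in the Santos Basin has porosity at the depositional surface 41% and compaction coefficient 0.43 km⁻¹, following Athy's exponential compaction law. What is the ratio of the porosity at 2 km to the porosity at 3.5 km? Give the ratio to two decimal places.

φ(z₁)/φ(z₂) = e^(−k·z₁)/e^(−k·z₂) = e^{k(z₂−z₁)}
= exp(0.43 × 1.5) = exp(0.645) = 1.9060

1.91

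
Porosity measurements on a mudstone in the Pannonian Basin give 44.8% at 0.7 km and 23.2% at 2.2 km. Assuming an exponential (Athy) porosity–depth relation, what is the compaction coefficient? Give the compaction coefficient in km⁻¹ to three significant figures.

Athy: φ(d) = φ₀ e^(−kd) ⇒ φ₁/φ₂ = e^{k(d₂−d₁)} ⇒ k = ln(φ₁/φ₂)/(d₂−d₁)
k = ln(0.448/0.232) / (2.2 − 0.7) = ln(1.931) / 1.5 = 0.6581 / 1.5 = 0.4387 km⁻¹

0.439 km⁻¹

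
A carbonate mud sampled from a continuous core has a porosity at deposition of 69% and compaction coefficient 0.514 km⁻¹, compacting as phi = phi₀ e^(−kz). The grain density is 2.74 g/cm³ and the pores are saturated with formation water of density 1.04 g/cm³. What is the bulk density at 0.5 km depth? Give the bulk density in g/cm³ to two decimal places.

1.83 g/cm³

Porosity at depth: phi = 0.69·exp(−0.514×0.5) = 0.69×0.7734 = 0.5336
Bulk density: ρ_b = (1−phi)ρ_g + phi·ρ_f = 0.4664×2.74 + 0.5336×1.04
       = 1.278 + 0.555 = 1.833 g/cm³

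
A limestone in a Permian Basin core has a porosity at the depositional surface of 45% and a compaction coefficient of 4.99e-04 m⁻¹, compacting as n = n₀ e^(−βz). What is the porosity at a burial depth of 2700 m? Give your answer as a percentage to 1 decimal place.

11.7%

Working in km (1 km = 1000 m; β in km⁻¹ = β in m⁻¹ × 1000):
n = n₀·exp(−β·z) = 0.45 × exp(−0.499 × 2.7) = 0.45 × exp(−1.347)
  = 0.45 × 0.2599 = 0.1170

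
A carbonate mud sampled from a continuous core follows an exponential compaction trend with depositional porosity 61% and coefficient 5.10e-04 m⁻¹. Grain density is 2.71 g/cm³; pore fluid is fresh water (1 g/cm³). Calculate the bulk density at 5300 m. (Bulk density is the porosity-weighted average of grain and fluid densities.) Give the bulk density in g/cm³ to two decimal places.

2.64 g/cm³

Working in km (1 km = 1000 m; β in km⁻¹ = β in m⁻¹ × 1000):
Porosity at depth: phi = 0.61·exp(−0.51×5.3) = 0.61×0.0670 = 0.0409
Bulk density: ρ_b = (1−phi)ρ_g + phi·ρ_f = 0.9591×2.71 + 0.0409×1
       = 2.599 + 0.041 = 2.640 g/cm³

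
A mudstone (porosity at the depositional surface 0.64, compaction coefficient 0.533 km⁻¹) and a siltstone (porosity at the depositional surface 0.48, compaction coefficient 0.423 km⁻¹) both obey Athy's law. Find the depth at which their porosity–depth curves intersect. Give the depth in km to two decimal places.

2.62 km

Set phi₀ₐ e^(−kₐZ) = phi₀ᵦ e^(−kᵦZ) ⇒ ln(phi₀ₐ/phi₀ᵦ) = (kₐ − kᵦ)·Z
Z = ln(0.64/0.48) / (0.533 − 0.423) = 0.2877 / 0.11 = 2.615 km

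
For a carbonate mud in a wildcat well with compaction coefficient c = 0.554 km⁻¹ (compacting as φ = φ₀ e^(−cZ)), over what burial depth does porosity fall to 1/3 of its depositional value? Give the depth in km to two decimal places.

1.98 km

φ/φ₀ = 1/3 ⇒ exp(−c·Z) = 1/3 ⇒ Z = ln(3) / c
Z = 1.0986 / 0.554 = 1.983 km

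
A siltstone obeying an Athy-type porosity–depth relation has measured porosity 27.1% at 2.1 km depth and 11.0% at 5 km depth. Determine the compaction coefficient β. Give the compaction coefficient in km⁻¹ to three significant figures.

0.311 km⁻¹

Athy: φ(z) = φ₀ e^(−βz) ⇒ φ₁/φ₂ = e^{β(z₂−z₁)} ⇒ β = ln(φ₁/φ₂)/(z₂−z₁)
β = ln(0.271/0.11) / (5 − 2.1) = ln(2.464) / 2.9 = 0.9016 / 2.9 = 0.3109 km⁻¹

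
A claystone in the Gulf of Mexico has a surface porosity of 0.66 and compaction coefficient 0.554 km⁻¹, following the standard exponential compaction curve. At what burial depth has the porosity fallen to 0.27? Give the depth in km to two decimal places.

1.61 km

Invert Athy's law: d = ln(phi₀/phi) / c
d = ln(0.66/0.27) / 0.554 = ln(2.444) / 0.554 = 0.8938 / 0.554 = 1.613 km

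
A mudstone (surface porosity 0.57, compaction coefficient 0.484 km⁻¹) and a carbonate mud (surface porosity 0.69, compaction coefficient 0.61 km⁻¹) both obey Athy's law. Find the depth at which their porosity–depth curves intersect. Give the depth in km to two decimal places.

1.52 km

Set n₀ₐ e^(−kₐZ) = n₀ᵦ e^(−kᵦZ) ⇒ ln(n₀ₐ/n₀ᵦ) = (kₐ − kᵦ)·Z
Z = ln(0.57/0.69) / (0.484 − 0.61) = -0.1911 / -0.126 = 1.516 km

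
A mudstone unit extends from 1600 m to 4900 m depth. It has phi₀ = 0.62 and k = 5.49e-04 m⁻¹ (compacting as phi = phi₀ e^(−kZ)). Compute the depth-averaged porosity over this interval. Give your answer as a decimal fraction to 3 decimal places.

0.119

Working in km (1 km = 1000 m; k in km⁻¹ = k in m⁻¹ × 1000):
⟨phi⟩ = (1/(Z₂−Z₁)) ∫ phi₀ e^(−kZ) dZ = phi₀·(e^(−k·Z₁) − e^(−k·Z₂)) / (k·(Z₂−Z₁))
e^(−0.549×1.6) = 0.4154; e^(−0.549×4.9) = 0.0679
⟨phi⟩ = 0.62 × (0.4154 − 0.0679) / (0.549 × 3.3) = 0.62 × 0.1918 = 0.1189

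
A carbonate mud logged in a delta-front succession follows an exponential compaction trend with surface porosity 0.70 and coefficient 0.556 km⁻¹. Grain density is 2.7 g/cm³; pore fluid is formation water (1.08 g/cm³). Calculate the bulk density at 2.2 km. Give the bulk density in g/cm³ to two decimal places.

Porosity at depth: phi = 0.7·exp(−0.556×2.2) = 0.7×0.2943 = 0.2060
Bulk density: ρ_b = (1−phi)ρ_g + phi·ρ_f = 0.7940×2.7 + 0.2060×1.08
       = 2.144 + 0.222 = 2.366 g/cm³

2.37 g/cm³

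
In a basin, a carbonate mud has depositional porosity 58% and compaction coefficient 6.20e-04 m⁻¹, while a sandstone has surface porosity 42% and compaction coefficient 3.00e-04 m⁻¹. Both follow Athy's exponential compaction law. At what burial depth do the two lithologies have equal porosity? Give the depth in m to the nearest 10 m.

Working in km (1 km = 1000 m; c in km⁻¹ = c in m⁻¹ × 1000):
Set n₀ₐ e^(−cₐd) = n₀ᵦ e^(−cᵦd) ⇒ ln(n₀ₐ/n₀ᵦ) = (cₐ − cᵦ)·d
d = ln(0.58/0.42) / (0.62 − 0.3) = 0.3228 / 0.32 = 1.009 km

1010 m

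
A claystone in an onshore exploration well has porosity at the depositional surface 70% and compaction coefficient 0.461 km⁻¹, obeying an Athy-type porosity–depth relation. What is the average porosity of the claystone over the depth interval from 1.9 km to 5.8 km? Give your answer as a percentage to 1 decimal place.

⟨phi⟩ = (1/(z₂−z₁)) ∫ phi₀ e^(−βz) dz = phi₀·(e^(−β·z₁) − e^(−β·z₂)) / (β·(z₂−z₁))
e^(−0.461×1.9) = 0.4165; e^(−0.461×5.8) = 0.0690
⟨phi⟩ = 0.7 × (0.4165 − 0.0690) / (0.461 × 3.9) = 0.7 × 0.1933 = 0.1353

13.5%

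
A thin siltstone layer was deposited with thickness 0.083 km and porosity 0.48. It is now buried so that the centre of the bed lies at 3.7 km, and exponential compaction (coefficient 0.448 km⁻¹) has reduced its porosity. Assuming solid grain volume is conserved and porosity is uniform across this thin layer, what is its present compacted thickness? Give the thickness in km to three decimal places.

0.048 km

Porosity at 3.7 km: n = 0.48·exp(−0.448×3.7) = 0.0915
Solid-volume conservation: h(1−n) = h₀(1−n₀) ⇒ h = h₀·(1−n₀)/(1−n)
h = 0.083 × (1 − 0.48)/(1 − 0.0915) = 0.083 × 0.5724 = 0.0475 km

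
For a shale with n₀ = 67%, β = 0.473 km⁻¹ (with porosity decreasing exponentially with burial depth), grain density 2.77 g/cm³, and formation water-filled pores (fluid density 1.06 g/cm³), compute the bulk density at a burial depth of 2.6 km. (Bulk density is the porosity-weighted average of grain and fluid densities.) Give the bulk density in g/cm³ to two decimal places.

Porosity at depth: n = 0.67·exp(−0.473×2.6) = 0.67×0.2924 = 0.1959
Bulk density: ρ_b = (1−n)ρ_g + n·ρ_f = 0.8041×2.77 + 0.1959×1.06
       = 2.227 + 0.208 = 2.435 g/cm³

2.44 g/cm³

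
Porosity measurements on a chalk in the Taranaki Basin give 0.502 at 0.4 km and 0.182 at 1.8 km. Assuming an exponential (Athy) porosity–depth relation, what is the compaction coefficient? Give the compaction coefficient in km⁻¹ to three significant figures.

0.725 km⁻¹

Athy: φ(Z) = φ₀ e^(−kZ) ⇒ φ₁/φ₂ = e^{k(Z₂−Z₁)} ⇒ k = ln(φ₁/φ₂)/(Z₂−Z₁)
k = ln(0.502/0.182) / (1.8 − 0.4) = ln(2.758) / 1.4 = 1.0146 / 1.4 = 0.7247 km⁻¹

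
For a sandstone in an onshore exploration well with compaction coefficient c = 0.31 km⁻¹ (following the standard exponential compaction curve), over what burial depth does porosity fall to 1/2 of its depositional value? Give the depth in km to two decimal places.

2.24 km

phi/phi₀ = 1/2 ⇒ exp(−c·d) = 1/2 ⇒ d = ln(2) / c
d = 0.6931 / 0.31 = 2.236 km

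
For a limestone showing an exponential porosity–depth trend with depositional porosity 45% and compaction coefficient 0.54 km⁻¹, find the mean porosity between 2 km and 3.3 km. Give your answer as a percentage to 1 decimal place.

⟨n⟩ = (1/(Z₂−Z₁)) ∫ n₀ e^(−kZ) dZ = n₀·(e^(−k·Z₁) − e^(−k·Z₂)) / (k·(Z₂−Z₁))
e^(−0.54×2) = 0.3396; e^(−0.54×3.3) = 0.1683
⟨n⟩ = 0.45 × (0.3396 − 0.1683) / (0.54 × 1.3) = 0.45 × 0.2440 = 0.1098

11.0%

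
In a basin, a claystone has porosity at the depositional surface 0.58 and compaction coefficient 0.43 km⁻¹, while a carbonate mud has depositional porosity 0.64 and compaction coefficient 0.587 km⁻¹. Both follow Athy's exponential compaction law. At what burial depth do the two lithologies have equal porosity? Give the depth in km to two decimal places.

0.63 km

Set phi₀ₐ e^(−cₐZ) = phi₀ᵦ e^(−cᵦZ) ⇒ ln(phi₀ₐ/phi₀ᵦ) = (cₐ − cᵦ)·Z
Z = ln(0.58/0.64) / (0.43 − 0.587) = -0.0984 / -0.157 = 0.627 km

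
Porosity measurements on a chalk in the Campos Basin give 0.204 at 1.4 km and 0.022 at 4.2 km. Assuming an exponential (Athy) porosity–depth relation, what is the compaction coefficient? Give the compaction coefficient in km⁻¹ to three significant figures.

Athy: φ(d) = φ₀ e^(−kd) ⇒ φ₁/φ₂ = e^{k(d₂−d₁)} ⇒ k = ln(φ₁/φ₂)/(d₂−d₁)
k = ln(0.204/0.022) / (4.2 − 1.4) = ln(9.273) / 2.8 = 2.2271 / 2.8 = 0.7954 km⁻¹

0.795 km⁻¹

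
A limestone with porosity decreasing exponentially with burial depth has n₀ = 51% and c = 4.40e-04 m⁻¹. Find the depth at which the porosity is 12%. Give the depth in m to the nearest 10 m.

Working in km (1 km = 1000 m; c in km⁻¹ = c in m⁻¹ × 1000):
Invert Athy's law: Z = ln(n₀/n) / c
Z = ln(0.51/0.12) / 0.44 = ln(4.25) / 0.44 = 1.4469 / 0.44 = 3.288 km

3290 m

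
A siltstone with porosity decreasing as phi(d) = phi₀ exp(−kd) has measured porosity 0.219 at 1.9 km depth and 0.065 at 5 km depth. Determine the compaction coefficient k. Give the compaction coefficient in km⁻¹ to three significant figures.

Athy: phi(d) = phi₀ e^(−kd) ⇒ phi₁/phi₂ = e^{k(d₂−d₁)} ⇒ k = ln(phi₁/phi₂)/(d₂−d₁)
k = ln(0.219/0.065) / (5 − 1.9) = ln(3.369) / 3.1 = 1.2147 / 3.1 = 0.3918 km⁻¹

0.392 km⁻¹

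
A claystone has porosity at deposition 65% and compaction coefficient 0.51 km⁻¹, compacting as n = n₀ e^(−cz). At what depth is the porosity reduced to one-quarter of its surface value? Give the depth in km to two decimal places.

2.72 km

n/n₀ = 1/4 ⇒ exp(−c·z) = 1/4 ⇒ z = ln(4) / c
z = 1.3863 / 0.51 = 2.718 km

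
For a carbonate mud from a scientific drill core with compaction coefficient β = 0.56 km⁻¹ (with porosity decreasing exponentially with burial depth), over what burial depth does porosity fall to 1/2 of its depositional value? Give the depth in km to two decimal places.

phi/phi₀ = 1/2 ⇒ exp(−β·d) = 1/2 ⇒ d = ln(2) / β
d = 0.6931 / 0.56 = 1.238 km

1.24 km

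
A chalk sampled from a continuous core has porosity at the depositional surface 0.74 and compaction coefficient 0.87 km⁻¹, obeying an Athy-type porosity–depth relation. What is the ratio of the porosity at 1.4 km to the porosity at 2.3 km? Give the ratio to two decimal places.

2.19

φ(d₁)/φ(d₂) = e^(−c·d₁)/e^(−c·d₂) = e^{c(d₂−d₁)}
= exp(0.87 × 0.9) = exp(0.783) = 2.1880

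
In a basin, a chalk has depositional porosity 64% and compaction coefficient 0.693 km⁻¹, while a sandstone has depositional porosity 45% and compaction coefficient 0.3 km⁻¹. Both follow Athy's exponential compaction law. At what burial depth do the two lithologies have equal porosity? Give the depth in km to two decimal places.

Set n₀ₐ e^(−βₐZ) = n₀ᵦ e^(−βᵦZ) ⇒ ln(n₀ₐ/n₀ᵦ) = (βₐ − βᵦ)·Z
Z = ln(0.64/0.45) / (0.693 − 0.3) = 0.3522 / 0.393 = 0.896 km

0.90 km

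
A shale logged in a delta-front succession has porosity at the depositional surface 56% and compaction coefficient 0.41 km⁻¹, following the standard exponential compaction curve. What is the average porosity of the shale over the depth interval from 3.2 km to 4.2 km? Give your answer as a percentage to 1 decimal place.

12.4%

⟨n⟩ = (1/(d₂−d₁)) ∫ n₀ e^(−cd) dd = n₀·(e^(−c·d₁) − e^(−c·d₂)) / (c·(d₂−d₁))
e^(−0.41×3.2) = 0.2693; e^(−0.41×4.2) = 0.1787
⟨n⟩ = 0.56 × (0.2693 − 0.1787) / (0.41 × 1) = 0.56 × 0.2209 = 0.1237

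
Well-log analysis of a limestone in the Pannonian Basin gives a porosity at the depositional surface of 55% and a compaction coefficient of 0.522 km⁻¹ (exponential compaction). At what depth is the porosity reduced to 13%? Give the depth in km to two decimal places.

2.76 km

Invert Athy's law: d = ln(n₀/n) / β
d = ln(0.55/0.13) / 0.522 = ln(4.231) / 0.522 = 1.4424 / 0.522 = 2.763 km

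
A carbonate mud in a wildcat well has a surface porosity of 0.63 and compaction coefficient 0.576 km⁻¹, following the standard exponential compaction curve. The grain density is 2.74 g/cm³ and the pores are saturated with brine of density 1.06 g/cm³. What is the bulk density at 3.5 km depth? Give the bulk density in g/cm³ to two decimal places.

Porosity at depth: phi = 0.63·exp(−0.576×3.5) = 0.63×0.1332 = 0.0839
Bulk density: ρ_b = (1−phi)ρ_g + phi·ρ_f = 0.9161×2.74 + 0.0839×1.06
       = 2.510 + 0.089 = 2.599 g/cm³

2.60 g/cm³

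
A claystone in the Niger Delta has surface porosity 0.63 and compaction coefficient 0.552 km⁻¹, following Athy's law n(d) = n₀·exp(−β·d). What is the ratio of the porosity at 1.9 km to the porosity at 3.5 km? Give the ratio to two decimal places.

n(d₁)/n(d₂) = e^(−β·d₁)/e^(−β·d₂) = e^{β(d₂−d₁)}
= exp(0.552 × 1.6) = exp(0.8832) = 2.4186

2.42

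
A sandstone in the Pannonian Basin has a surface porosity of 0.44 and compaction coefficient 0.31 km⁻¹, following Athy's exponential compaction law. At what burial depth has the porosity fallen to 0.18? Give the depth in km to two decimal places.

2.88 km

Invert Athy's law: z = ln(phi₀/phi) / c
z = ln(0.44/0.18) / 0.31 = ln(2.444) / 0.31 = 0.8938 / 0.31 = 2.883 km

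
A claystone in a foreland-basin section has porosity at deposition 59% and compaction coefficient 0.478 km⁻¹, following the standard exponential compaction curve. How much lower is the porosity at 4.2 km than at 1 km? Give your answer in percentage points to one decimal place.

φ(1) = 0.59·e^(−0.478×1) = 0.3658
φ(4.2) = 0.59·e^(−0.478×4.2) = 0.0792
Δφ = 0.3658 − 0.0792 = 0.2866

28.7 percentage points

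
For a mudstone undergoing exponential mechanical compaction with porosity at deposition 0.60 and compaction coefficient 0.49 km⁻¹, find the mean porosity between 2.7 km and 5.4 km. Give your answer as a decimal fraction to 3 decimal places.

0.089

⟨φ⟩ = (1/(Z₂−Z₁)) ∫ φ₀ e^(−cZ) dZ = φ₀·(e^(−c·Z₁) − e^(−c·Z₂)) / (c·(Z₂−Z₁))
e^(−0.49×2.7) = 0.2663; e^(−0.49×5.4) = 0.0709
⟨φ⟩ = 0.6 × (0.2663 − 0.0709) / (0.49 × 2.7) = 0.6 × 0.1477 = 0.0886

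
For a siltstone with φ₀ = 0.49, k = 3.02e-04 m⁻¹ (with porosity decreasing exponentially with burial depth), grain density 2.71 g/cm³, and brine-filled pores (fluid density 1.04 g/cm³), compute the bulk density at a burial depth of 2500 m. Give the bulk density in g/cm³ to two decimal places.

Working in km (1 km = 1000 m; k in km⁻¹ = k in m⁻¹ × 1000):
Porosity at depth: φ = 0.49·exp(−0.302×2.5) = 0.49×0.4700 = 0.2303
Bulk density: ρ_b = (1−φ)ρ_g + φ·ρ_f = 0.7697×2.71 + 0.2303×1.04
       = 2.086 + 0.240 = 2.325 g/cm³

2.33 g/cm³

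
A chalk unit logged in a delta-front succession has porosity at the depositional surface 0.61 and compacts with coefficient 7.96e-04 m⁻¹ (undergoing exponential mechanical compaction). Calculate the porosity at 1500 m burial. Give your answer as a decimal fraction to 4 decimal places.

0.1848

Working in km (1 km = 1000 m; β in km⁻¹ = β in m⁻¹ × 1000):
n = n₀·exp(−β·Z) = 0.61 × exp(−0.796 × 1.5) = 0.61 × exp(−1.194)
  = 0.61 × 0.3030 = 0.1848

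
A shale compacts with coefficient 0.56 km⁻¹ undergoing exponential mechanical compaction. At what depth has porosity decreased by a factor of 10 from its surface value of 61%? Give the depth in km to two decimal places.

n/n₀ = 1/10 ⇒ exp(−c·z) = 1/10 ⇒ z = ln(10) / c
z = 2.3026 / 0.56 = 4.112 km

4.11 km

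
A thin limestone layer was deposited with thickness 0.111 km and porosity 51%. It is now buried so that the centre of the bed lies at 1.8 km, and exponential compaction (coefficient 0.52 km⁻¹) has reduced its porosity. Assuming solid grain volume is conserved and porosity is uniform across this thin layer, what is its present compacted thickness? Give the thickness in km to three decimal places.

0.068 km

Porosity at 1.8 km: n = 0.51·exp(−0.52×1.8) = 0.2000
Solid-volume conservation: h(1−n) = h₀(1−n₀) ⇒ h = h₀·(1−n₀)/(1−n)
h = 0.111 × (1 − 0.51)/(1 − 0.2000) = 0.111 × 0.6125 = 0.0680 km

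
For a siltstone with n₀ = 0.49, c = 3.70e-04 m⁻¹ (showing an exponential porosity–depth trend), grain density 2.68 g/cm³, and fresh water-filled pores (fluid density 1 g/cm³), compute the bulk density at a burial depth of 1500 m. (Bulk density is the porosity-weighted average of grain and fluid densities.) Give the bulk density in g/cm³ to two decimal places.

Working in km (1 km = 1000 m; c in km⁻¹ = c in m⁻¹ × 1000):
Porosity at depth: n = 0.49·exp(−0.37×1.5) = 0.49×0.5741 = 0.2813
Bulk density: ρ_b = (1−n)ρ_g + n·ρ_f = 0.7187×2.68 + 0.2813×1
       = 1.926 + 0.281 = 2.207 g/cm³

2.21 g/cm³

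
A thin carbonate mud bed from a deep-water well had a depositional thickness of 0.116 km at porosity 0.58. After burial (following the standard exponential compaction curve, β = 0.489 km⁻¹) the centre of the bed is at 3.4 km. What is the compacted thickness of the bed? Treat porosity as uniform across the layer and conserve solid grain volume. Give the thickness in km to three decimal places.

0.055 km

Porosity at 3.4 km: n = 0.58·exp(−0.489×3.4) = 0.1100
Solid-volume conservation: h(1−n) = h₀(1−n₀) ⇒ h = h₀·(1−n₀)/(1−n)
h = 0.116 × (1 − 0.58)/(1 − 0.1100) = 0.116 × 0.4719 = 0.0547 km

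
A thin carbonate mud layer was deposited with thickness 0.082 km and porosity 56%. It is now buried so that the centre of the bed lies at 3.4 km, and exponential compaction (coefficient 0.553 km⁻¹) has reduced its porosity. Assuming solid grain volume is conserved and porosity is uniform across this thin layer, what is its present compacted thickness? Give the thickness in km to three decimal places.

0.039 km

Porosity at 3.4 km: phi = 0.56·exp(−0.553×3.4) = 0.0854
Solid-volume conservation: h(1−phi) = h₀(1−phi₀) ⇒ h = h₀·(1−phi₀)/(1−phi)
h = 0.082 × (1 − 0.56)/(1 − 0.0854) = 0.082 × 0.4811 = 0.0395 km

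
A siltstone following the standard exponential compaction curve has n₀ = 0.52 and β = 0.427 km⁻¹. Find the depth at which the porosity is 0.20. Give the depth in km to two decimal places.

2.24 km

Invert Athy's law: Z = ln(n₀/n) / β
Z = ln(0.52/0.2) / 0.427 = ln(2.6) / 0.427 = 0.9555 / 0.427 = 2.238 km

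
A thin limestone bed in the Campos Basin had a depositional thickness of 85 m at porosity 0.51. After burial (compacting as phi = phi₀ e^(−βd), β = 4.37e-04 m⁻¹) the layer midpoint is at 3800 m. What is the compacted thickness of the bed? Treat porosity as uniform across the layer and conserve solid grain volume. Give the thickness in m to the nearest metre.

46 m

Working in km (1 km = 1000 m; β in km⁻¹ = β in m⁻¹ × 1000):
Porosity at 3.8 km: phi = 0.51·exp(−0.437×3.8) = 0.0969
Solid-volume conservation: h(1−phi) = h₀(1−phi₀) ⇒ h = h₀·(1−phi₀)/(1−phi)
h = 0.085 × (1 − 0.51)/(1 − 0.0969) = 0.085 × 0.5426 = 0.0461 km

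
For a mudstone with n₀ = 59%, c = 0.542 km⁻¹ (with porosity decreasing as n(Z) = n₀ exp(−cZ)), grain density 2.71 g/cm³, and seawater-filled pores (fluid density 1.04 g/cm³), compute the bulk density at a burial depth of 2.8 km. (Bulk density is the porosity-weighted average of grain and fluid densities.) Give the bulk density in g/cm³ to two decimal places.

Porosity at depth: n = 0.59·exp(−0.542×2.8) = 0.59×0.2192 = 0.1294
Bulk density: ρ_b = (1−n)ρ_g + n·ρ_f = 0.8706×2.71 + 0.1294×1.04
       = 2.359 + 0.135 = 2.494 g/cm³

2.49 g/cm³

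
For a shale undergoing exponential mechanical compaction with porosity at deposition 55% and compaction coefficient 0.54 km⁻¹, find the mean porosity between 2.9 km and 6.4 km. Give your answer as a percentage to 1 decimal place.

5.2%

⟨phi⟩ = (1/(d₂−d₁)) ∫ phi₀ e^(−kd) dd = phi₀·(e^(−k·d₁) − e^(−k·d₂)) / (k·(d₂−d₁))
e^(−0.54×2.9) = 0.2089; e^(−0.54×6.4) = 0.0316
⟨phi⟩ = 0.55 × (0.2089 − 0.0316) / (0.54 × 3.5) = 0.55 × 0.0938 = 0.0516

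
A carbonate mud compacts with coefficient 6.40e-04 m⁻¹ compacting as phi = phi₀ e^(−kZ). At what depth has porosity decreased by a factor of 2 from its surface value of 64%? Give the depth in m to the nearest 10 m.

1080 m

Working in km (1 km = 1000 m; k in km⁻¹ = k in m⁻¹ × 1000):
phi/phi₀ = 1/2 ⇒ exp(−k·Z) = 1/2 ⇒ Z = ln(2) / k
Z = 0.6931 / 0.64 = 1.083 km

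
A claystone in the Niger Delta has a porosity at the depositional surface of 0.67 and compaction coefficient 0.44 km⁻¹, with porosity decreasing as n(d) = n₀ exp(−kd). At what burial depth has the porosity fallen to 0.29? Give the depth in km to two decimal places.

1.90 km

Invert Athy's law: d = ln(n₀/n) / k
d = ln(0.67/0.29) / 0.44 = ln(2.31) / 0.44 = 0.8374 / 0.44 = 1.903 km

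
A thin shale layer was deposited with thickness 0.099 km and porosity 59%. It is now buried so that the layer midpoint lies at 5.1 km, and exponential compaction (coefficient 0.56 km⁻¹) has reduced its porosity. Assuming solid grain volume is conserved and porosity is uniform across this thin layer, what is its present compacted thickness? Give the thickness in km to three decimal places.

Porosity at 5.1 km: φ = 0.59·exp(−0.56×5.1) = 0.0339
Solid-volume conservation: h(1−φ) = h₀(1−φ₀) ⇒ h = h₀·(1−φ₀)/(1−φ)
h = 0.099 × (1 − 0.59)/(1 − 0.0339) = 0.099 × 0.4244 = 0.0420 km

0.042 km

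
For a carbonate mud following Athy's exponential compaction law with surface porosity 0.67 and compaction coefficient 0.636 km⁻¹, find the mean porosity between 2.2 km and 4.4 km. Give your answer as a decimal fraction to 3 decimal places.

⟨n⟩ = (1/(Z₂−Z₁)) ∫ n₀ e^(−cZ) dZ = n₀·(e^(−c·Z₁) − e^(−c·Z₂)) / (c·(Z₂−Z₁))
e^(−0.636×2.2) = 0.2468; e^(−0.636×4.4) = 0.0609
⟨n⟩ = 0.67 × (0.2468 − 0.0609) / (0.636 × 2.2) = 0.67 × 0.1329 = 0.0890

0.089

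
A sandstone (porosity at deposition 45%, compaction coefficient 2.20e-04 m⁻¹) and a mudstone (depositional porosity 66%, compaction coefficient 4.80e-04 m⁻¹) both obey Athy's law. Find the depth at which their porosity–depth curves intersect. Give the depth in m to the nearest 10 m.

Working in km (1 km = 1000 m; k in km⁻¹ = k in m⁻¹ × 1000):
Set φ₀ₐ e^(−kₐd) = φ₀ᵦ e^(−kᵦd) ⇒ ln(φ₀ₐ/φ₀ᵦ) = (kₐ − kᵦ)·d
d = ln(0.45/0.66) / (0.22 − 0.48) = -0.3830 / -0.26 = 1.473 km

1470 m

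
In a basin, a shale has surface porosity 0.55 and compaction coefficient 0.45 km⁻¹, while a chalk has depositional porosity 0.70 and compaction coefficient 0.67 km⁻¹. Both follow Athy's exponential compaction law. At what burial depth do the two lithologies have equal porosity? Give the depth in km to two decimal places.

Set φ₀ₐ e^(−kₐz) = φ₀ᵦ e^(−kᵦz) ⇒ ln(φ₀ₐ/φ₀ᵦ) = (kₐ − kᵦ)·z
z = ln(0.55/0.7) / (0.45 − 0.67) = -0.2412 / -0.22 = 1.096 km

1.10 km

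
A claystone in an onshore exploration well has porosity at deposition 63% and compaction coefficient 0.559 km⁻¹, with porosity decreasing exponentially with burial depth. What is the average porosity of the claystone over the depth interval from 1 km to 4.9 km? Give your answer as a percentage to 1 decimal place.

⟨φ⟩ = (1/(Z₂−Z₁)) ∫ φ₀ e^(−cZ) dZ = φ₀·(e^(−c·Z₁) − e^(−c·Z₂)) / (c·(Z₂−Z₁))
e^(−0.559×1) = 0.5718; e^(−0.559×4.9) = 0.0646
⟨φ⟩ = 0.63 × (0.5718 − 0.0646) / (0.559 × 3.9) = 0.63 × 0.2326 = 0.1466

14.7%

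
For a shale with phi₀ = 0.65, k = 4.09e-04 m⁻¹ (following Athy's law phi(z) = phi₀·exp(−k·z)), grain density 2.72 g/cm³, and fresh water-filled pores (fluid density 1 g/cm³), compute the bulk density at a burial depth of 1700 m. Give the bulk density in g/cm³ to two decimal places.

2.16 g/cm³

Working in km (1 km = 1000 m; k in km⁻¹ = k in m⁻¹ × 1000):
Porosity at depth: phi = 0.65·exp(−0.409×1.7) = 0.65×0.4989 = 0.3243
Bulk density: ρ_b = (1−phi)ρ_g + phi·ρ_f = 0.6757×2.72 + 0.3243×1
       = 1.838 + 0.324 = 2.162 g/cm³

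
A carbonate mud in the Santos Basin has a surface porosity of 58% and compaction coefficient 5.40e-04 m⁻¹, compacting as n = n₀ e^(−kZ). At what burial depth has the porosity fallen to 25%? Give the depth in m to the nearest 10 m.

Working in km (1 km = 1000 m; k in km⁻¹ = k in m⁻¹ × 1000):
Invert Athy's law: Z = ln(n₀/n) / k
Z = ln(0.58/0.25) / 0.54 = ln(2.32) / 0.54 = 0.8416 / 0.54 = 1.558 km

1560 m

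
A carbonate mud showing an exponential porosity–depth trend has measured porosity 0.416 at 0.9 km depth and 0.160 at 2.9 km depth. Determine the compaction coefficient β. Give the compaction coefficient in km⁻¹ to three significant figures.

Athy: phi(Z) = phi₀ e^(−βZ) ⇒ phi₁/phi₂ = e^{β(Z₂−Z₁)} ⇒ β = ln(phi₁/phi₂)/(Z₂−Z₁)
β = ln(0.416/0.16) / (2.9 − 0.9) = ln(2.6) / 2 = 0.9555 / 2 = 0.4778 km⁻¹

0.478 km⁻¹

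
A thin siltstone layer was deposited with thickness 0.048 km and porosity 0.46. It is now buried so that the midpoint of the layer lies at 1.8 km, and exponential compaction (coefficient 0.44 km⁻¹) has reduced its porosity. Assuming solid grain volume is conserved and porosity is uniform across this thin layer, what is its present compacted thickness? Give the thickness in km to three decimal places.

0.033 km

Porosity at 1.8 km: n = 0.46·exp(−0.44×1.8) = 0.2084
Solid-volume conservation: h(1−n) = h₀(1−n₀) ⇒ h = h₀·(1−n₀)/(1−n)
h = 0.048 × (1 − 0.46)/(1 − 0.2084) = 0.048 × 0.6821 = 0.0327 km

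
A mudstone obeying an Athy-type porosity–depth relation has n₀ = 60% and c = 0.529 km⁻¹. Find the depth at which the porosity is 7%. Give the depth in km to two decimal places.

4.06 km

Invert Athy's law: d = ln(n₀/n) / c
d = ln(0.6/0.07) / 0.529 = ln(8.571) / 0.529 = 2.1484 / 0.529 = 4.061 km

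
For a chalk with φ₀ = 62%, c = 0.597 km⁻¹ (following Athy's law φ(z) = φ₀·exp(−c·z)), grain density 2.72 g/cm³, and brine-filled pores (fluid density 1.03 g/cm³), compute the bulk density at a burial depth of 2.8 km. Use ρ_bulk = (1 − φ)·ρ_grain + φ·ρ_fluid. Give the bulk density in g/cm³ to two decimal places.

2.52 g/cm³

Porosity at depth: φ = 0.62·exp(−0.597×2.8) = 0.62×0.1879 = 0.1165
Bulk density: ρ_b = (1−φ)ρ_g + φ·ρ_f = 0.8835×2.72 + 0.1165×1.03
       = 2.403 + 0.120 = 2.523 g/cm³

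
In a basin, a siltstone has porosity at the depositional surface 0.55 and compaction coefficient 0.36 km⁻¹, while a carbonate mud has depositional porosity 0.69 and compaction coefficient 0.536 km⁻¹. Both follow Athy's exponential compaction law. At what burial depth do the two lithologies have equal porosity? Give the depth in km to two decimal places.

1.29 km

Set phi₀ₐ e^(−cₐz) = phi₀ᵦ e^(−cᵦz) ⇒ ln(phi₀ₐ/phi₀ᵦ) = (cₐ − cᵦ)·z
z = ln(0.55/0.69) / (0.36 − 0.536) = -0.2268 / -0.176 = 1.288 km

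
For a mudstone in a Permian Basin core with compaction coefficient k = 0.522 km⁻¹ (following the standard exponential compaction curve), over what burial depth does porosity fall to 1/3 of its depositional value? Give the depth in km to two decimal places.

2.10 km

φ/φ₀ = 1/3 ⇒ exp(−k·z) = 1/3 ⇒ z = ln(3) / k
z = 1.0986 / 0.522 = 2.105 km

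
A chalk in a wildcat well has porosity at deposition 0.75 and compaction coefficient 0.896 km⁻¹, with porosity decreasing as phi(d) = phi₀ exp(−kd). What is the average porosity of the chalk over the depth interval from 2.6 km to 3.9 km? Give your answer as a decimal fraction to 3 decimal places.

⟨phi⟩ = (1/(d₂−d₁)) ∫ phi₀ e^(−kd) dd = phi₀·(e^(−k·d₁) − e^(−k·d₂)) / (k·(d₂−d₁))
e^(−0.896×2.6) = 0.0973; e^(−0.896×3.9) = 0.0304
⟨phi⟩ = 0.75 × (0.0973 − 0.0304) / (0.896 × 1.3) = 0.75 × 0.0575 = 0.0431

0.043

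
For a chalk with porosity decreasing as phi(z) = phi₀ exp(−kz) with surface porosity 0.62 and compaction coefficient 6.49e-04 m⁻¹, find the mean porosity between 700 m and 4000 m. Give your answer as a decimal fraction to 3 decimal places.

0.162

Working in km (1 km = 1000 m; k in km⁻¹ = k in m⁻¹ × 1000):
⟨phi⟩ = (1/(z₂−z₁)) ∫ phi₀ e^(−kz) dz = phi₀·(e^(−k·z₁) − e^(−k·z₂)) / (k·(z₂−z₁))
e^(−0.649×0.7) = 0.6349; e^(−0.649×4) = 0.0746
⟨phi⟩ = 0.62 × (0.6349 − 0.0746) / (0.649 × 3.3) = 0.62 × 0.2616 = 0.1622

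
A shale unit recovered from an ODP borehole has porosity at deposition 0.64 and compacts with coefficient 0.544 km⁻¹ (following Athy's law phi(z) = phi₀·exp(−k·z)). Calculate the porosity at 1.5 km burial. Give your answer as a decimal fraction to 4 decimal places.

phi = phi₀·exp(−k·z) = 0.64 × exp(−0.544 × 1.5) = 0.64 × exp(−0.816)
  = 0.64 × 0.4422 = 0.2830

0.2830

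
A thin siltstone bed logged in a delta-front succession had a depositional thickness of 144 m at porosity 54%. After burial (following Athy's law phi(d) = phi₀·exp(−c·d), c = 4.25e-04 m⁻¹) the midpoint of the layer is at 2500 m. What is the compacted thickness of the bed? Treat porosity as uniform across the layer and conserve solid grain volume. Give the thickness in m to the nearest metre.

Working in km (1 km = 1000 m; c in km⁻¹ = c in m⁻¹ × 1000):
Porosity at 2.5 km: phi = 0.54·exp(−0.425×2.5) = 0.1866
Solid-volume conservation: h(1−phi) = h₀(1−phi₀) ⇒ h = h₀·(1−phi₀)/(1−phi)
h = 0.144 × (1 − 0.54)/(1 − 0.1866) = 0.144 × 0.5655 = 0.0814 km

81 m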